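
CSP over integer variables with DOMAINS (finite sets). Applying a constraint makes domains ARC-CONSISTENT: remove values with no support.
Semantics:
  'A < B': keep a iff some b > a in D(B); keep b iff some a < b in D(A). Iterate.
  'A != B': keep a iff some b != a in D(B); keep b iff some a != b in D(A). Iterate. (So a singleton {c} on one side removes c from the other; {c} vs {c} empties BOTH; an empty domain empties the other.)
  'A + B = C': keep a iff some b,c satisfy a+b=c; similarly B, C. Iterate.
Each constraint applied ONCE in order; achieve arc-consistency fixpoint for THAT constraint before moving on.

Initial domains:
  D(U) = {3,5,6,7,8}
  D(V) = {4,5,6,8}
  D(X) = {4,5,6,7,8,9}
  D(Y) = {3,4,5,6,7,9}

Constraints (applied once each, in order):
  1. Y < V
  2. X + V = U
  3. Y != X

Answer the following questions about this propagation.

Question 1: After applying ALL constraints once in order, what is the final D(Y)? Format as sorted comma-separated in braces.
Constraint 1 (Y < V) on D(Y)={3,4,5,6,7,9} D(V)={4,5,6,8}: Y {3,4,5,6,7,9}->{3,4,5,6,7}
Constraint 2 (X + V = U) on D(X)={4,5,6,7,8,9} D(V)={4,5,6,8} D(U)={3,5,6,7,8}: X {4,5,6,7,8,9}->{4}; V {4,5,6,8}->{4}; U {3,5,6,7,8}->{8}
Constraint 3 (Y != X) on D(Y)={3,4,5,6,7} D(X)={4}: Y {3,4,5,6,7}->{3,5,6,7}
So after all 3 constraints: D(Y) = {3,5,6,7}

Answer: {3,5,6,7}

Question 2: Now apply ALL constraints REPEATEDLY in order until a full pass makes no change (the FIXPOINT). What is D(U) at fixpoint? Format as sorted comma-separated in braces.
Answer: {8}

Derivation:
pass 0 (initial): D(U)={3,5,6,7,8}
pass 1: U {3,5,6,7,8}->{8}; V {4,5,6,8}->{4}; X {4,5,6,7,8,9}->{4}; Y {3,4,5,6,7,9}->{3,5,6,7}
pass 2: Y {3,5,6,7}->{3}
pass 3: no change
Fixpoint after 3 passes: D(U) = {8}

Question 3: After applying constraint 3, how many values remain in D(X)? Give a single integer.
Constraint 1 (Y < V) on D(Y)={3,4,5,6,7,9} D(V)={4,5,6,8}: Y {3,4,5,6,7,9}->{3,4,5,6,7}
Constraint 2 (X + V = U) on D(X)={4,5,6,7,8,9} D(V)={4,5,6,8} D(U)={3,5,6,7,8}: X {4,5,6,7,8,9}->{4}; V {4,5,6,8}->{4}; U {3,5,6,7,8}->{8}
Constraint 3 (Y != X) on D(Y)={3,4,5,6,7} D(X)={4}: Y {3,4,5,6,7}->{3,5,6,7}
So after constraint 3: D(X)={4}, size = 1

Answer: 1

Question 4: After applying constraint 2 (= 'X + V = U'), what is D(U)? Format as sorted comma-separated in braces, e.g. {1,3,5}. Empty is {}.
Answer: {8}

Derivation:
Constraint 1 (Y < V) on D(Y)={3,4,5,6,7,9} D(V)={4,5,6,8}: Y {3,4,5,6,7,9}->{3,4,5,6,7}
Constraint 2 (X + V = U) on D(X)={4,5,6,7,8,9} D(V)={4,5,6,8} D(U)={3,5,6,7,8}: X {4,5,6,7,8,9}->{4}; V {4,5,6,8}->{4}; U {3,5,6,7,8}->{8}
So after constraint 2: D(U) = {8}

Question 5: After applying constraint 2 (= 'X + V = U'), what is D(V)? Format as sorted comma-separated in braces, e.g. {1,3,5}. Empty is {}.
Answer: {4}

Derivation:
Constraint 1 (Y < V) on D(Y)={3,4,5,6,7,9} D(V)={4,5,6,8}: Y {3,4,5,6,7,9}->{3,4,5,6,7}
Constraint 2 (X + V = U) on D(X)={4,5,6,7,8,9} D(V)={4,5,6,8} D(U)={3,5,6,7,8}: X {4,5,6,7,8,9}->{4}; V {4,5,6,8}->{4}; U {3,5,6,7,8}->{8}
So after constraint 2: D(V) = {4}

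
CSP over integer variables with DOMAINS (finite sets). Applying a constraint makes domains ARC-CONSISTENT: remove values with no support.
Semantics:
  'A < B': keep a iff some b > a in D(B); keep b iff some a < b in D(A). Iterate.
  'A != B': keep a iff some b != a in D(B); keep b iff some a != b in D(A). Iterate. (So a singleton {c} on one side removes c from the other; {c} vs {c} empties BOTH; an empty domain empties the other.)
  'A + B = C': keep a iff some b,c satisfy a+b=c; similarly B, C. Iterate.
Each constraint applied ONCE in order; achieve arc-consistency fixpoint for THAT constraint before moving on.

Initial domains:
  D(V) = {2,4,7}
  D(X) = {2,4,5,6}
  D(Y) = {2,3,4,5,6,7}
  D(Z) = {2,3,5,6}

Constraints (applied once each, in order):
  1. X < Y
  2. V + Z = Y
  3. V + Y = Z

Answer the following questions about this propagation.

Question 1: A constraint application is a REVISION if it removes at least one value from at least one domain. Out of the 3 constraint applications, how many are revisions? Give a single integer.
Constraint 1 (X < Y) on D(X)={2,4,5,6} D(Y)={2,3,4,5,6,7}: Y {2,3,4,5,6,7}->{3,4,5,6,7} => REVISION
Constraint 2 (V + Z = Y) on D(V)={2,4,7} D(Z)={2,3,5,6} D(Y)={3,4,5,6,7}: V {2,4,7}->{2,4}; Z {2,3,5,6}->{2,3,5}; Y {3,4,5,6,7}->{4,5,6,7} => REVISION
Constraint 3 (V + Y = Z) on D(V)={2,4} D(Y)={4,5,6,7} D(Z)={2,3,5}: V {2,4}->{}; Y {4,5,6,7}->{}; Z {2,3,5}->{} => REVISION
Total revisions = 3

Answer: 3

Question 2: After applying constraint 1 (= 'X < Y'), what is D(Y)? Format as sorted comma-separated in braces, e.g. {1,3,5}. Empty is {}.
Constraint 1 (X < Y) on D(X)={2,4,5,6} D(Y)={2,3,4,5,6,7}: Y {2,3,4,5,6,7}->{3,4,5,6,7}
So after constraint 1: D(Y) = {3,4,5,6,7}

Answer: {3,4,5,6,7}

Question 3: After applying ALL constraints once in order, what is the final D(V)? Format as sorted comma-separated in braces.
Answer: {}

Derivation:
Constraint 1 (X < Y) on D(X)={2,4,5,6} D(Y)={2,3,4,5,6,7}: Y {2,3,4,5,6,7}->{3,4,5,6,7}
Constraint 2 (V + Z = Y) on D(V)={2,4,7} D(Z)={2,3,5,6} D(Y)={3,4,5,6,7}: V {2,4,7}->{2,4}; Z {2,3,5,6}->{2,3,5}; Y {3,4,5,6,7}->{4,5,6,7}
Constraint 3 (V + Y = Z) on D(V)={2,4} D(Y)={4,5,6,7} D(Z)={2,3,5}: V {2,4}->{}; Y {4,5,6,7}->{}; Z {2,3,5}->{}
So after all 3 constraints: D(V) = {}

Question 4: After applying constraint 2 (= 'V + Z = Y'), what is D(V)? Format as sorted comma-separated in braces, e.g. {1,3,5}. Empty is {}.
Answer: {2,4}

Derivation:
Constraint 1 (X < Y) on D(X)={2,4,5,6} D(Y)={2,3,4,5,6,7}: Y {2,3,4,5,6,7}->{3,4,5,6,7}
Constraint 2 (V + Z = Y) on D(V)={2,4,7} D(Z)={2,3,5,6} D(Y)={3,4,5,6,7}: V {2,4,7}->{2,4}; Z {2,3,5,6}->{2,3,5}; Y {3,4,5,6,7}->{4,5,6,7}
So after constraint 2: D(V) = {2,4}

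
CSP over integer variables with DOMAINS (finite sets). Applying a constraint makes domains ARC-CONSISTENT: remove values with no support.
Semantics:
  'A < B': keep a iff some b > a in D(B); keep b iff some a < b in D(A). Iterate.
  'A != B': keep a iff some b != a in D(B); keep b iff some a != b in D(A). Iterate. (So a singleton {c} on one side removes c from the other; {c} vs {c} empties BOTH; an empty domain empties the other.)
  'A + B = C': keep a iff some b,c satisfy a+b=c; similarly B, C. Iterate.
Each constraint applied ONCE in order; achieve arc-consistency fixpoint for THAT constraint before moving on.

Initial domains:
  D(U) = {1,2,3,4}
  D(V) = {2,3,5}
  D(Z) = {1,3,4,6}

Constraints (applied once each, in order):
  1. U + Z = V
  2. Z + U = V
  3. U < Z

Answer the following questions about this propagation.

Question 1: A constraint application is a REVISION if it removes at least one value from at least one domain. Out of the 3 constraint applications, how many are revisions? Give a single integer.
Constraint 1 (U + Z = V) on D(U)={1,2,3,4} D(Z)={1,3,4,6} D(V)={2,3,5}: U {1,2,3,4}->{1,2,4}; Z {1,3,4,6}->{1,3,4} => REVISION
Constraint 2 (Z + U = V) on D(Z)={1,3,4} D(U)={1,2,4} D(V)={2,3,5}: no change => not a revision
Constraint 3 (U < Z) on D(U)={1,2,4} D(Z)={1,3,4}: U {1,2,4}->{1,2}; Z {1,3,4}->{3,4} => REVISION
Total revisions = 2

Answer: 2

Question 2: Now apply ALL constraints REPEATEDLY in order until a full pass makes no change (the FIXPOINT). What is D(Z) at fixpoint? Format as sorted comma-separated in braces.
Answer: {3,4}

Derivation:
pass 0 (initial): D(Z)={1,3,4,6}
pass 1: U {1,2,3,4}->{1,2}; Z {1,3,4,6}->{3,4}
pass 2: V {2,3,5}->{5}
pass 3: no change
Fixpoint after 3 passes: D(Z) = {3,4}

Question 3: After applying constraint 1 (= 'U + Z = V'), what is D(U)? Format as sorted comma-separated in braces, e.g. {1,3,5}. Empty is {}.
Constraint 1 (U + Z = V) on D(U)={1,2,3,4} D(Z)={1,3,4,6} D(V)={2,3,5}: U {1,2,3,4}->{1,2,4}; Z {1,3,4,6}->{1,3,4}
So after constraint 1: D(U) = {1,2,4}

Answer: {1,2,4}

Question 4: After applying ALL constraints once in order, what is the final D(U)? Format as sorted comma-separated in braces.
Constraint 1 (U + Z = V) on D(U)={1,2,3,4} D(Z)={1,3,4,6} D(V)={2,3,5}: U {1,2,3,4}->{1,2,4}; Z {1,3,4,6}->{1,3,4}
Constraint 2 (Z + U = V) on D(Z)={1,3,4} D(U)={1,2,4} D(V)={2,3,5}: no change
Constraint 3 (U < Z) on D(U)={1,2,4} D(Z)={1,3,4}: U {1,2,4}->{1,2}; Z {1,3,4}->{3,4}
So after all 3 constraints: D(U) = {1,2}

Answer: {1,2}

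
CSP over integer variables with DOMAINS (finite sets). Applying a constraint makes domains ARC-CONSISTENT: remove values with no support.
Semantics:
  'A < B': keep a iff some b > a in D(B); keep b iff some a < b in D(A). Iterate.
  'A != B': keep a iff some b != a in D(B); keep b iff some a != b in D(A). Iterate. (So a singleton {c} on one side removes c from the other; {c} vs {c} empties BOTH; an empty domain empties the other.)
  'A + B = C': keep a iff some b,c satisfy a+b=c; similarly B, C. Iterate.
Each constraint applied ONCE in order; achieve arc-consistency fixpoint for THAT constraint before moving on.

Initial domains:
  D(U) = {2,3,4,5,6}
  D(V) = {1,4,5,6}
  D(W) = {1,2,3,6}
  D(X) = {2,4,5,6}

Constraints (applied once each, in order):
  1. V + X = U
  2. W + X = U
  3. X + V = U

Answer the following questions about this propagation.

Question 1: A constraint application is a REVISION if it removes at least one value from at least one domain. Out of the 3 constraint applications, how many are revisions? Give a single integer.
Answer: 2

Derivation:
Constraint 1 (V + X = U) on D(V)={1,4,5,6} D(X)={2,4,5,6} D(U)={2,3,4,5,6}: V {1,4,5,6}->{1,4}; X {2,4,5,6}->{2,4,5}; U {2,3,4,5,6}->{3,5,6} => REVISION
Constraint 2 (W + X = U) on D(W)={1,2,3,6} D(X)={2,4,5} D(U)={3,5,6}: W {1,2,3,6}->{1,2,3} => REVISION
Constraint 3 (X + V = U) on D(X)={2,4,5} D(V)={1,4} D(U)={3,5,6}: no change => not a revision
Total revisions = 2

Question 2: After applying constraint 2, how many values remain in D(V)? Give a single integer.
Answer: 2

Derivation:
Constraint 1 (V + X = U) on D(V)={1,4,5,6} D(X)={2,4,5,6} D(U)={2,3,4,5,6}: V {1,4,5,6}->{1,4}; X {2,4,5,6}->{2,4,5}; U {2,3,4,5,6}->{3,5,6}
Constraint 2 (W + X = U) on D(W)={1,2,3,6} D(X)={2,4,5} D(U)={3,5,6}: W {1,2,3,6}->{1,2,3}
So after constraint 2: D(V)={1,4}, size = 2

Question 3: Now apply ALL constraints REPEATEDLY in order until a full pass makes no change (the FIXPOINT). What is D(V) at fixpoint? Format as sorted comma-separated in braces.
pass 0 (initial): D(V)={1,4,5,6}
pass 1: U {2,3,4,5,6}->{3,5,6}; V {1,4,5,6}->{1,4}; W {1,2,3,6}->{1,2,3}; X {2,4,5,6}->{2,4,5}
pass 2: no change
Fixpoint after 2 passes: D(V) = {1,4}

Answer: {1,4}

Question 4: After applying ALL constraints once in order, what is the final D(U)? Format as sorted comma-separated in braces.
Constraint 1 (V + X = U) on D(V)={1,4,5,6} D(X)={2,4,5,6} D(U)={2,3,4,5,6}: V {1,4,5,6}->{1,4}; X {2,4,5,6}->{2,4,5}; U {2,3,4,5,6}->{3,5,6}
Constraint 2 (W + X = U) on D(W)={1,2,3,6} D(X)={2,4,5} D(U)={3,5,6}: W {1,2,3,6}->{1,2,3}
Constraint 3 (X + V = U) on D(X)={2,4,5} D(V)={1,4} D(U)={3,5,6}: no change
So after all 3 constraints: D(U) = {3,5,6}

Answer: {3,5,6}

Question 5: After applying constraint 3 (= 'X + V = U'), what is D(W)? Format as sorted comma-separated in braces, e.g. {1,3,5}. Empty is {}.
Constraint 1 (V + X = U) on D(V)={1,4,5,6} D(X)={2,4,5,6} D(U)={2,3,4,5,6}: V {1,4,5,6}->{1,4}; X {2,4,5,6}->{2,4,5}; U {2,3,4,5,6}->{3,5,6}
Constraint 2 (W + X = U) on D(W)={1,2,3,6} D(X)={2,4,5} D(U)={3,5,6}: W {1,2,3,6}->{1,2,3}
Constraint 3 (X + V = U) on D(X)={2,4,5} D(V)={1,4} D(U)={3,5,6}: no change
So after constraint 3: D(W) = {1,2,3}

Answer: {1,2,3}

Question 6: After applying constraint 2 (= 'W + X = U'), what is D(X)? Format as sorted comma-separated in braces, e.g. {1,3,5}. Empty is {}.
Answer: {2,4,5}

Derivation:
Constraint 1 (V + X = U) on D(V)={1,4,5,6} D(X)={2,4,5,6} D(U)={2,3,4,5,6}: V {1,4,5,6}->{1,4}; X {2,4,5,6}->{2,4,5}; U {2,3,4,5,6}->{3,5,6}
Constraint 2 (W + X = U) on D(W)={1,2,3,6} D(X)={2,4,5} D(U)={3,5,6}: W {1,2,3,6}->{1,2,3}
So after constraint 2: D(X) = {2,4,5}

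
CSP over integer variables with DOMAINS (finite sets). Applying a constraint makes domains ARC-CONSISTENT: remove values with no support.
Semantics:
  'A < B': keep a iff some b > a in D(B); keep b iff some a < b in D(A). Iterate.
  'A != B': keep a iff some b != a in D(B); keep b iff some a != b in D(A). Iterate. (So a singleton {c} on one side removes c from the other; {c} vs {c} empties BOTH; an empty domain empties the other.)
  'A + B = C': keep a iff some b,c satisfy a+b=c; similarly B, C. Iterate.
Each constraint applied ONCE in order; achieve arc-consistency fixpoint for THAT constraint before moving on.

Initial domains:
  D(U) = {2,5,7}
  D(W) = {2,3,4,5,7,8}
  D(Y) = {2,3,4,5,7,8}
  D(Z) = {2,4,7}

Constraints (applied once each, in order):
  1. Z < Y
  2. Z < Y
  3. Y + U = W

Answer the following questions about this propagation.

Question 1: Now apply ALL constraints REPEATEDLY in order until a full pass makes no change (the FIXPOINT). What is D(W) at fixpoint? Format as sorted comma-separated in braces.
Answer: {5,7,8}

Derivation:
pass 0 (initial): D(W)={2,3,4,5,7,8}
pass 1: U {2,5,7}->{2,5}; W {2,3,4,5,7,8}->{5,7,8}; Y {2,3,4,5,7,8}->{3,5}
pass 2: Z {2,4,7}->{2,4}
pass 3: no change
Fixpoint after 3 passes: D(W) = {5,7,8}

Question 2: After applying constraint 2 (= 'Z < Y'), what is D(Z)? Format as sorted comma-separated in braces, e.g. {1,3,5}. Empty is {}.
Constraint 1 (Z < Y) on D(Z)={2,4,7} D(Y)={2,3,4,5,7,8}: Y {2,3,4,5,7,8}->{3,4,5,7,8}
Constraint 2 (Z < Y) on D(Z)={2,4,7} D(Y)={3,4,5,7,8}: no change
So after constraint 2: D(Z) = {2,4,7}

Answer: {2,4,7}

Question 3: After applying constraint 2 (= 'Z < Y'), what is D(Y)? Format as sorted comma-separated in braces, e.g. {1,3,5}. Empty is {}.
Answer: {3,4,5,7,8}

Derivation:
Constraint 1 (Z < Y) on D(Z)={2,4,7} D(Y)={2,3,4,5,7,8}: Y {2,3,4,5,7,8}->{3,4,5,7,8}
Constraint 2 (Z < Y) on D(Z)={2,4,7} D(Y)={3,4,5,7,8}: no change
So after constraint 2: D(Y) = {3,4,5,7,8}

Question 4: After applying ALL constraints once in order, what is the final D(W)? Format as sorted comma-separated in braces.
Answer: {5,7,8}

Derivation:
Constraint 1 (Z < Y) on D(Z)={2,4,7} D(Y)={2,3,4,5,7,8}: Y {2,3,4,5,7,8}->{3,4,5,7,8}
Constraint 2 (Z < Y) on D(Z)={2,4,7} D(Y)={3,4,5,7,8}: no change
Constraint 3 (Y + U = W) on D(Y)={3,4,5,7,8} D(U)={2,5,7} D(W)={2,3,4,5,7,8}: Y {3,4,5,7,8}->{3,5}; U {2,5,7}->{2,5}; W {2,3,4,5,7,8}->{5,7,8}
So after all 3 constraints: D(W) = {5,7,8}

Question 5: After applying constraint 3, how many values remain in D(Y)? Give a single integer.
Answer: 2

Derivation:
Constraint 1 (Z < Y) on D(Z)={2,4,7} D(Y)={2,3,4,5,7,8}: Y {2,3,4,5,7,8}->{3,4,5,7,8}
Constraint 2 (Z < Y) on D(Z)={2,4,7} D(Y)={3,4,5,7,8}: no change
Constraint 3 (Y + U = W) on D(Y)={3,4,5,7,8} D(U)={2,5,7} D(W)={2,3,4,5,7,8}: Y {3,4,5,7,8}->{3,5}; U {2,5,7}->{2,5}; W {2,3,4,5,7,8}->{5,7,8}
So after constraint 3: D(Y)={3,5}, size = 2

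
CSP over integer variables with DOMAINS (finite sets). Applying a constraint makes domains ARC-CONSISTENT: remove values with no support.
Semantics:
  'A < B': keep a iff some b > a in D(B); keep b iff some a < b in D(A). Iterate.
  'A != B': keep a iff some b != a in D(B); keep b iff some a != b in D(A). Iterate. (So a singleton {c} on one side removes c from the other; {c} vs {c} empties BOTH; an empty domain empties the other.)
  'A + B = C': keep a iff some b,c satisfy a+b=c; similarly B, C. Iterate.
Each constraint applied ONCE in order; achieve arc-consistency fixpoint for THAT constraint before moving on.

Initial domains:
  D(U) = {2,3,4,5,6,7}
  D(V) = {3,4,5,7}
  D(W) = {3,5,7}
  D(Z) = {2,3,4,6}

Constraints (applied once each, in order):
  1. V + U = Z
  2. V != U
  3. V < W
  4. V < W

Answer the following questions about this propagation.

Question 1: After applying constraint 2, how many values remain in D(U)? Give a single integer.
Answer: 2

Derivation:
Constraint 1 (V + U = Z) on D(V)={3,4,5,7} D(U)={2,3,4,5,6,7} D(Z)={2,3,4,6}: V {3,4,5,7}->{3,4}; U {2,3,4,5,6,7}->{2,3}; Z {2,3,4,6}->{6}
Constraint 2 (V != U) on D(V)={3,4} D(U)={2,3}: no change
So after constraint 2: D(U)={2,3}, size = 2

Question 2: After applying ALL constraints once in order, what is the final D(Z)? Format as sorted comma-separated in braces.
Constraint 1 (V + U = Z) on D(V)={3,4,5,7} D(U)={2,3,4,5,6,7} D(Z)={2,3,4,6}: V {3,4,5,7}->{3,4}; U {2,3,4,5,6,7}->{2,3}; Z {2,3,4,6}->{6}
Constraint 2 (V != U) on D(V)={3,4} D(U)={2,3}: no change
Constraint 3 (V < W) on D(V)={3,4} D(W)={3,5,7}: W {3,5,7}->{5,7}
Constraint 4 (V < W) on D(V)={3,4} D(W)={5,7}: no change
So after all 4 constraints: D(Z) = {6}

Answer: {6}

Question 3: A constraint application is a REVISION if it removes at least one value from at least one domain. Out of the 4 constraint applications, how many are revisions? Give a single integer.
Constraint 1 (V + U = Z) on D(V)={3,4,5,7} D(U)={2,3,4,5,6,7} D(Z)={2,3,4,6}: V {3,4,5,7}->{3,4}; U {2,3,4,5,6,7}->{2,3}; Z {2,3,4,6}->{6} => REVISION
Constraint 2 (V != U) on D(V)={3,4} D(U)={2,3}: no change => not a revision
Constraint 3 (V < W) on D(V)={3,4} D(W)={3,5,7}: W {3,5,7}->{5,7} => REVISION
Constraint 4 (V < W) on D(V)={3,4} D(W)={5,7}: no change => not a revision
Total revisions = 2

Answer: 2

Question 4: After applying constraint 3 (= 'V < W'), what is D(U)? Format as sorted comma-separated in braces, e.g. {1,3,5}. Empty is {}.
Answer: {2,3}

Derivation:
Constraint 1 (V + U = Z) on D(V)={3,4,5,7} D(U)={2,3,4,5,6,7} D(Z)={2,3,4,6}: V {3,4,5,7}->{3,4}; U {2,3,4,5,6,7}->{2,3}; Z {2,3,4,6}->{6}
Constraint 2 (V != U) on D(V)={3,4} D(U)={2,3}: no change
Constraint 3 (V < W) on D(V)={3,4} D(W)={3,5,7}: W {3,5,7}->{5,7}
So after constraint 3: D(U) = {2,3}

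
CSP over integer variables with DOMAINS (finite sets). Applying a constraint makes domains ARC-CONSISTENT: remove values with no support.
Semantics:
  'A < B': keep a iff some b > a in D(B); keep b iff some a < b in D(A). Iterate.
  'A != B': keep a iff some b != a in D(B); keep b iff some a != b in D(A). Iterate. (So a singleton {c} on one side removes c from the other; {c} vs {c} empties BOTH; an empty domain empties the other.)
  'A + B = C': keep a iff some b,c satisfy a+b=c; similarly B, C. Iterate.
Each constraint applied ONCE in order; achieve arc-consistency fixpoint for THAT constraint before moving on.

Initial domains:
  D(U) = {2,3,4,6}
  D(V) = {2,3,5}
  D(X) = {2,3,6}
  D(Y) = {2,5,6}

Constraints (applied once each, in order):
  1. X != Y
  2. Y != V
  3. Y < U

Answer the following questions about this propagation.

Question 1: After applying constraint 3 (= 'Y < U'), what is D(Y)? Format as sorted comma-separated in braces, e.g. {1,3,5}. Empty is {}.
Constraint 1 (X != Y) on D(X)={2,3,6} D(Y)={2,5,6}: no change
Constraint 2 (Y != V) on D(Y)={2,5,6} D(V)={2,3,5}: no change
Constraint 3 (Y < U) on D(Y)={2,5,6} D(U)={2,3,4,6}: Y {2,5,6}->{2,5}; U {2,3,4,6}->{3,4,6}
So after constraint 3: D(Y) = {2,5}

Answer: {2,5}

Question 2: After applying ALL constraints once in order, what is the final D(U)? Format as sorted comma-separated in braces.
Answer: {3,4,6}

Derivation:
Constraint 1 (X != Y) on D(X)={2,3,6} D(Y)={2,5,6}: no change
Constraint 2 (Y != V) on D(Y)={2,5,6} D(V)={2,3,5}: no change
Constraint 3 (Y < U) on D(Y)={2,5,6} D(U)={2,3,4,6}: Y {2,5,6}->{2,5}; U {2,3,4,6}->{3,4,6}
So after all 3 constraints: D(U) = {3,4,6}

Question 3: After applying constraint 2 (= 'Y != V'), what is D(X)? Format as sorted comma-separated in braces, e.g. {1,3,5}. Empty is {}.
Answer: {2,3,6}

Derivation:
Constraint 1 (X != Y) on D(X)={2,3,6} D(Y)={2,5,6}: no change
Constraint 2 (Y != V) on D(Y)={2,5,6} D(V)={2,3,5}: no change
So after constraint 2: D(X) = {2,3,6}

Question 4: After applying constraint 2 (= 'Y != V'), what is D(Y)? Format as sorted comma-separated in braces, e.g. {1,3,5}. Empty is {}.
Answer: {2,5,6}

Derivation:
Constraint 1 (X != Y) on D(X)={2,3,6} D(Y)={2,5,6}: no change
Constraint 2 (Y != V) on D(Y)={2,5,6} D(V)={2,3,5}: no change
So after constraint 2: D(Y) = {2,5,6}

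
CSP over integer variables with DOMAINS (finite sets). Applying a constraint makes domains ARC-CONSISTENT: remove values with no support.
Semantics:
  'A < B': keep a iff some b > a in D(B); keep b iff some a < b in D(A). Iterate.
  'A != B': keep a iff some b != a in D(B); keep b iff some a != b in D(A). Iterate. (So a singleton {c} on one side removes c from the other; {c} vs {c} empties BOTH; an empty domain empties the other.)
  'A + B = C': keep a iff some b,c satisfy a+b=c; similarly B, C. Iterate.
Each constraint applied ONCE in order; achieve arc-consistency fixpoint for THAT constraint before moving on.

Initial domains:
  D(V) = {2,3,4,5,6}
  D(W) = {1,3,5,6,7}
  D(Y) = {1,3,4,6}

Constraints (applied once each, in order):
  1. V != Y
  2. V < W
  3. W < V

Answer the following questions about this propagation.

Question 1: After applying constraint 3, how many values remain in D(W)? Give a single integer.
Constraint 1 (V != Y) on D(V)={2,3,4,5,6} D(Y)={1,3,4,6}: no change
Constraint 2 (V < W) on D(V)={2,3,4,5,6} D(W)={1,3,5,6,7}: W {1,3,5,6,7}->{3,5,6,7}
Constraint 3 (W < V) on D(W)={3,5,6,7} D(V)={2,3,4,5,6}: W {3,5,6,7}->{3,5}; V {2,3,4,5,6}->{4,5,6}
So after constraint 3: D(W)={3,5}, size = 2

Answer: 2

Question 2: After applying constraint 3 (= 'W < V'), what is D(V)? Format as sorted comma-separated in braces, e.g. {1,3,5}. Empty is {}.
Constraint 1 (V != Y) on D(V)={2,3,4,5,6} D(Y)={1,3,4,6}: no change
Constraint 2 (V < W) on D(V)={2,3,4,5,6} D(W)={1,3,5,6,7}: W {1,3,5,6,7}->{3,5,6,7}
Constraint 3 (W < V) on D(W)={3,5,6,7} D(V)={2,3,4,5,6}: W {3,5,6,7}->{3,5}; V {2,3,4,5,6}->{4,5,6}
So after constraint 3: D(V) = {4,5,6}

Answer: {4,5,6}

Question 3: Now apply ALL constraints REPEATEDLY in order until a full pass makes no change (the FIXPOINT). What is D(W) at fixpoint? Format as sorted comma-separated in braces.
Answer: {}

Derivation:
pass 0 (initial): D(W)={1,3,5,6,7}
pass 1: V {2,3,4,5,6}->{4,5,6}; W {1,3,5,6,7}->{3,5}
pass 2: V {4,5,6}->{}; W {3,5}->{}
pass 3: Y {1,3,4,6}->{}
pass 4: no change
Fixpoint after 4 passes: D(W) = {}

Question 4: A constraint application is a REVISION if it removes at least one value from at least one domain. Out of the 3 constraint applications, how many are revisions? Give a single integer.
Constraint 1 (V != Y) on D(V)={2,3,4,5,6} D(Y)={1,3,4,6}: no change => not a revision
Constraint 2 (V < W) on D(V)={2,3,4,5,6} D(W)={1,3,5,6,7}: W {1,3,5,6,7}->{3,5,6,7} => REVISION
Constraint 3 (W < V) on D(W)={3,5,6,7} D(V)={2,3,4,5,6}: W {3,5,6,7}->{3,5}; V {2,3,4,5,6}->{4,5,6} => REVISION
Total revisions = 2

Answer: 2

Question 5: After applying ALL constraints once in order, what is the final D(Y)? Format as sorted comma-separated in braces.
Constraint 1 (V != Y) on D(V)={2,3,4,5,6} D(Y)={1,3,4,6}: no change
Constraint 2 (V < W) on D(V)={2,3,4,5,6} D(W)={1,3,5,6,7}: W {1,3,5,6,7}->{3,5,6,7}
Constraint 3 (W < V) on D(W)={3,5,6,7} D(V)={2,3,4,5,6}: W {3,5,6,7}->{3,5}; V {2,3,4,5,6}->{4,5,6}
So after all 3 constraints: D(Y) = {1,3,4,6}

Answer: {1,3,4,6}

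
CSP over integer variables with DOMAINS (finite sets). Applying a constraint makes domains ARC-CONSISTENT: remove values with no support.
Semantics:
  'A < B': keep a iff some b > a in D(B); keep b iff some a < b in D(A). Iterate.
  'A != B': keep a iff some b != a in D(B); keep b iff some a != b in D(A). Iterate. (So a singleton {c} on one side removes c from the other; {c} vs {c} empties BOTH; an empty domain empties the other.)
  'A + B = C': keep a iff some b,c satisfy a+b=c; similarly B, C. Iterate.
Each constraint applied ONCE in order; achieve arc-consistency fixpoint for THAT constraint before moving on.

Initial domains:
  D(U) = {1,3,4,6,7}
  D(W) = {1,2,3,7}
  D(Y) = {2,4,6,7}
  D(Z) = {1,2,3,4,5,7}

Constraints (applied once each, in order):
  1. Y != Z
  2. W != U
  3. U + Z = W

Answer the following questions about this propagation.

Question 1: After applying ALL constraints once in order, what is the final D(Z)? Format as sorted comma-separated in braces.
Constraint 1 (Y != Z) on D(Y)={2,4,6,7} D(Z)={1,2,3,4,5,7}: no change
Constraint 2 (W != U) on D(W)={1,2,3,7} D(U)={1,3,4,6,7}: no change
Constraint 3 (U + Z = W) on D(U)={1,3,4,6,7} D(Z)={1,2,3,4,5,7} D(W)={1,2,3,7}: U {1,3,4,6,7}->{1,3,4,6}; Z {1,2,3,4,5,7}->{1,2,3,4}; W {1,2,3,7}->{2,3,7}
So after all 3 constraints: D(Z) = {1,2,3,4}

Answer: {1,2,3,4}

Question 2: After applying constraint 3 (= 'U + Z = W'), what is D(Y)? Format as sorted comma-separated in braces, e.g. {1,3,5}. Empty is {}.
Answer: {2,4,6,7}

Derivation:
Constraint 1 (Y != Z) on D(Y)={2,4,6,7} D(Z)={1,2,3,4,5,7}: no change
Constraint 2 (W != U) on D(W)={1,2,3,7} D(U)={1,3,4,6,7}: no change
Constraint 3 (U + Z = W) on D(U)={1,3,4,6,7} D(Z)={1,2,3,4,5,7} D(W)={1,2,3,7}: U {1,3,4,6,7}->{1,3,4,6}; Z {1,2,3,4,5,7}->{1,2,3,4}; W {1,2,3,7}->{2,3,7}
So after constraint 3: D(Y) = {2,4,6,7}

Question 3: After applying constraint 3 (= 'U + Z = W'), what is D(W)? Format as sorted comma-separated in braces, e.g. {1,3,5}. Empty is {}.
Answer: {2,3,7}

Derivation:
Constraint 1 (Y != Z) on D(Y)={2,4,6,7} D(Z)={1,2,3,4,5,7}: no change
Constraint 2 (W != U) on D(W)={1,2,3,7} D(U)={1,3,4,6,7}: no change
Constraint 3 (U + Z = W) on D(U)={1,3,4,6,7} D(Z)={1,2,3,4,5,7} D(W)={1,2,3,7}: U {1,3,4,6,7}->{1,3,4,6}; Z {1,2,3,4,5,7}->{1,2,3,4}; W {1,2,3,7}->{2,3,7}
So after constraint 3: D(W) = {2,3,7}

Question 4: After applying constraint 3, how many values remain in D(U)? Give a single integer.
Constraint 1 (Y != Z) on D(Y)={2,4,6,7} D(Z)={1,2,3,4,5,7}: no change
Constraint 2 (W != U) on D(W)={1,2,3,7} D(U)={1,3,4,6,7}: no change
Constraint 3 (U + Z = W) on D(U)={1,3,4,6,7} D(Z)={1,2,3,4,5,7} D(W)={1,2,3,7}: U {1,3,4,6,7}->{1,3,4,6}; Z {1,2,3,4,5,7}->{1,2,3,4}; W {1,2,3,7}->{2,3,7}
So after constraint 3: D(U)={1,3,4,6}, size = 4

Answer: 4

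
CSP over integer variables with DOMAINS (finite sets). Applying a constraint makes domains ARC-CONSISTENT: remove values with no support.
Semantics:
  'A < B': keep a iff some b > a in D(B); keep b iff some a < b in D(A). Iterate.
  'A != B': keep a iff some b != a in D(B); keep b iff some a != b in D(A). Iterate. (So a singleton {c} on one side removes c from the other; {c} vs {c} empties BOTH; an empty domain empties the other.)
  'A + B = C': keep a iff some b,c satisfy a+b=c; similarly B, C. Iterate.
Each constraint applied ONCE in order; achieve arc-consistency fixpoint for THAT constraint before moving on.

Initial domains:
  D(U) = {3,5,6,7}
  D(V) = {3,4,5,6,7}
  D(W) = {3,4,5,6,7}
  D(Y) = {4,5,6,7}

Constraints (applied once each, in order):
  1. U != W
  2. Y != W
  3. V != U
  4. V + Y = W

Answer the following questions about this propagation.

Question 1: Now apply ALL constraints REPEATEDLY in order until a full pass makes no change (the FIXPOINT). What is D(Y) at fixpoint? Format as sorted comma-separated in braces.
pass 0 (initial): D(Y)={4,5,6,7}
pass 1: V {3,4,5,6,7}->{3}; W {3,4,5,6,7}->{7}; Y {4,5,6,7}->{4}
pass 2: U {3,5,6,7}->{5,6}
pass 3: no change
Fixpoint after 3 passes: D(Y) = {4}

Answer: {4}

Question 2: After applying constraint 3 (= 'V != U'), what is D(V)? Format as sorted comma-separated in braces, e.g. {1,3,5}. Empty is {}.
Constraint 1 (U != W) on D(U)={3,5,6,7} D(W)={3,4,5,6,7}: no change
Constraint 2 (Y != W) on D(Y)={4,5,6,7} D(W)={3,4,5,6,7}: no change
Constraint 3 (V != U) on D(V)={3,4,5,6,7} D(U)={3,5,6,7}: no change
So after constraint 3: D(V) = {3,4,5,6,7}

Answer: {3,4,5,6,7}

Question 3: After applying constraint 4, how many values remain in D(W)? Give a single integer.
Answer: 1

Derivation:
Constraint 1 (U != W) on D(U)={3,5,6,7} D(W)={3,4,5,6,7}: no change
Constraint 2 (Y != W) on D(Y)={4,5,6,7} D(W)={3,4,5,6,7}: no change
Constraint 3 (V != U) on D(V)={3,4,5,6,7} D(U)={3,5,6,7}: no change
Constraint 4 (V + Y = W) on D(V)={3,4,5,6,7} D(Y)={4,5,6,7} D(W)={3,4,5,6,7}: V {3,4,5,6,7}->{3}; Y {4,5,6,7}->{4}; W {3,4,5,6,7}->{7}
So after constraint 4: D(W)={7}, size = 1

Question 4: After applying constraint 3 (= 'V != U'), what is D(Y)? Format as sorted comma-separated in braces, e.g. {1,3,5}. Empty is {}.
Constraint 1 (U != W) on D(U)={3,5,6,7} D(W)={3,4,5,6,7}: no change
Constraint 2 (Y != W) on D(Y)={4,5,6,7} D(W)={3,4,5,6,7}: no change
Constraint 3 (V != U) on D(V)={3,4,5,6,7} D(U)={3,5,6,7}: no change
So after constraint 3: D(Y) = {4,5,6,7}

Answer: {4,5,6,7}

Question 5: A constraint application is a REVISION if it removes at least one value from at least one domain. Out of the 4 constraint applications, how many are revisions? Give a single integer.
Answer: 1

Derivation:
Constraint 1 (U != W) on D(U)={3,5,6,7} D(W)={3,4,5,6,7}: no change => not a revision
Constraint 2 (Y != W) on D(Y)={4,5,6,7} D(W)={3,4,5,6,7}: no change => not a revision
Constraint 3 (V != U) on D(V)={3,4,5,6,7} D(U)={3,5,6,7}: no change => not a revision
Constraint 4 (V + Y = W) on D(V)={3,4,5,6,7} D(Y)={4,5,6,7} D(W)={3,4,5,6,7}: V {3,4,5,6,7}->{3}; Y {4,5,6,7}->{4}; W {3,4,5,6,7}->{7} => REVISION
Total revisions = 1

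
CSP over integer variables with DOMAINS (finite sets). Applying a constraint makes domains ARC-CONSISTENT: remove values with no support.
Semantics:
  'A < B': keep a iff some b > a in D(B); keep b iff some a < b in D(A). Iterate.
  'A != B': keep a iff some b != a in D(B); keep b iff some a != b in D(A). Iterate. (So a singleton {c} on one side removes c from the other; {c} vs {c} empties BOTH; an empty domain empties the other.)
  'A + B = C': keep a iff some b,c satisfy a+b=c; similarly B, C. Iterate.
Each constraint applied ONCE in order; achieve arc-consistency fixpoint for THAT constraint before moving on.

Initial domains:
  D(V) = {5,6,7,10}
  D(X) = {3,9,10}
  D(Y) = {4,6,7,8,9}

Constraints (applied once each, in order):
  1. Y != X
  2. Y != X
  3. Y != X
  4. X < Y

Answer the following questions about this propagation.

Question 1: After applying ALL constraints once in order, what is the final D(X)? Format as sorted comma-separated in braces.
Constraint 1 (Y != X) on D(Y)={4,6,7,8,9} D(X)={3,9,10}: no change
Constraint 2 (Y != X) on D(Y)={4,6,7,8,9} D(X)={3,9,10}: no change
Constraint 3 (Y != X) on D(Y)={4,6,7,8,9} D(X)={3,9,10}: no change
Constraint 4 (X < Y) on D(X)={3,9,10} D(Y)={4,6,7,8,9}: X {3,9,10}->{3}
So after all 4 constraints: D(X) = {3}

Answer: {3}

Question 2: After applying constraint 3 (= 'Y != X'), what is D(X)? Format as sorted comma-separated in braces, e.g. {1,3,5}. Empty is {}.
Answer: {3,9,10}

Derivation:
Constraint 1 (Y != X) on D(Y)={4,6,7,8,9} D(X)={3,9,10}: no change
Constraint 2 (Y != X) on D(Y)={4,6,7,8,9} D(X)={3,9,10}: no change
Constraint 3 (Y != X) on D(Y)={4,6,7,8,9} D(X)={3,9,10}: no change
So after constraint 3: D(X) = {3,9,10}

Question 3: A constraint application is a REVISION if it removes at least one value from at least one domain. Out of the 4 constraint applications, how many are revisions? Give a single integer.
Constraint 1 (Y != X) on D(Y)={4,6,7,8,9} D(X)={3,9,10}: no change => not a revision
Constraint 2 (Y != X) on D(Y)={4,6,7,8,9} D(X)={3,9,10}: no change => not a revision
Constraint 3 (Y != X) on D(Y)={4,6,7,8,9} D(X)={3,9,10}: no change => not a revision
Constraint 4 (X < Y) on D(X)={3,9,10} D(Y)={4,6,7,8,9}: X {3,9,10}->{3} => REVISION
Total revisions = 1

Answer: 1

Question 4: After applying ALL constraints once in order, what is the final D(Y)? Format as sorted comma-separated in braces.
Answer: {4,6,7,8,9}

Derivation:
Constraint 1 (Y != X) on D(Y)={4,6,7,8,9} D(X)={3,9,10}: no change
Constraint 2 (Y != X) on D(Y)={4,6,7,8,9} D(X)={3,9,10}: no change
Constraint 3 (Y != X) on D(Y)={4,6,7,8,9} D(X)={3,9,10}: no change
Constraint 4 (X < Y) on D(X)={3,9,10} D(Y)={4,6,7,8,9}: X {3,9,10}->{3}
So after all 4 constraints: D(Y) = {4,6,7,8,9}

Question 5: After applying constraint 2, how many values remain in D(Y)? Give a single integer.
Answer: 5

Derivation:
Constraint 1 (Y != X) on D(Y)={4,6,7,8,9} D(X)={3,9,10}: no change
Constraint 2 (Y != X) on D(Y)={4,6,7,8,9} D(X)={3,9,10}: no change
So after constraint 2: D(Y)={4,6,7,8,9}, size = 5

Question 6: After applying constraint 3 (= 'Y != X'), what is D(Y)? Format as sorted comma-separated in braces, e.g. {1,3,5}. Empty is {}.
Answer: {4,6,7,8,9}

Derivation:
Constraint 1 (Y != X) on D(Y)={4,6,7,8,9} D(X)={3,9,10}: no change
Constraint 2 (Y != X) on D(Y)={4,6,7,8,9} D(X)={3,9,10}: no change
Constraint 3 (Y != X) on D(Y)={4,6,7,8,9} D(X)={3,9,10}: no change
So after constraint 3: D(Y) = {4,6,7,8,9}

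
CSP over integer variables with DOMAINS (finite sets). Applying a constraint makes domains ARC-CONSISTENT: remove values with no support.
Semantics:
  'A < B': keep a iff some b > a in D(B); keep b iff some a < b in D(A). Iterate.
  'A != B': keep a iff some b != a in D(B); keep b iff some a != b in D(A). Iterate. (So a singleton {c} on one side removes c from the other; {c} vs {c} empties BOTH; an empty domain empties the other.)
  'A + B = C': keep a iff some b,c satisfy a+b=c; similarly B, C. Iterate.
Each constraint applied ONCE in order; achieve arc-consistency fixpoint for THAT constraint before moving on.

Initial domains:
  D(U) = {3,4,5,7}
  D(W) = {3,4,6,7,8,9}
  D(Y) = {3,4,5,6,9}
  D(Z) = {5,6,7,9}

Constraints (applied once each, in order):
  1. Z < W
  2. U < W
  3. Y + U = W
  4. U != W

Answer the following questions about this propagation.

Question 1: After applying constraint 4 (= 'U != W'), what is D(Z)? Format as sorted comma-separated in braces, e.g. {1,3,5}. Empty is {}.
Answer: {5,6,7}

Derivation:
Constraint 1 (Z < W) on D(Z)={5,6,7,9} D(W)={3,4,6,7,8,9}: Z {5,6,7,9}->{5,6,7}; W {3,4,6,7,8,9}->{6,7,8,9}
Constraint 2 (U < W) on D(U)={3,4,5,7} D(W)={6,7,8,9}: no change
Constraint 3 (Y + U = W) on D(Y)={3,4,5,6,9} D(U)={3,4,5,7} D(W)={6,7,8,9}: Y {3,4,5,6,9}->{3,4,5,6}; U {3,4,5,7}->{3,4,5}
Constraint 4 (U != W) on D(U)={3,4,5} D(W)={6,7,8,9}: no change
So after constraint 4: D(Z) = {5,6,7}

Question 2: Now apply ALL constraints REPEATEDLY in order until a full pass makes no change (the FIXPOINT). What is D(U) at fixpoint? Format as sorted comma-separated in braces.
Answer: {3,4,5}

Derivation:
pass 0 (initial): D(U)={3,4,5,7}
pass 1: U {3,4,5,7}->{3,4,5}; W {3,4,6,7,8,9}->{6,7,8,9}; Y {3,4,5,6,9}->{3,4,5,6}; Z {5,6,7,9}->{5,6,7}
pass 2: no change
Fixpoint after 2 passes: D(U) = {3,4,5}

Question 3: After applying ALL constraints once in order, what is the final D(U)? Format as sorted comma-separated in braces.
Constraint 1 (Z < W) on D(Z)={5,6,7,9} D(W)={3,4,6,7,8,9}: Z {5,6,7,9}->{5,6,7}; W {3,4,6,7,8,9}->{6,7,8,9}
Constraint 2 (U < W) on D(U)={3,4,5,7} D(W)={6,7,8,9}: no change
Constraint 3 (Y + U = W) on D(Y)={3,4,5,6,9} D(U)={3,4,5,7} D(W)={6,7,8,9}: Y {3,4,5,6,9}->{3,4,5,6}; U {3,4,5,7}->{3,4,5}
Constraint 4 (U != W) on D(U)={3,4,5} D(W)={6,7,8,9}: no change
So after all 4 constraints: D(U) = {3,4,5}

Answer: {3,4,5}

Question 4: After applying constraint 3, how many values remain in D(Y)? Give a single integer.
Answer: 4

Derivation:
Constraint 1 (Z < W) on D(Z)={5,6,7,9} D(W)={3,4,6,7,8,9}: Z {5,6,7,9}->{5,6,7}; W {3,4,6,7,8,9}->{6,7,8,9}
Constraint 2 (U < W) on D(U)={3,4,5,7} D(W)={6,7,8,9}: no change
Constraint 3 (Y + U = W) on D(Y)={3,4,5,6,9} D(U)={3,4,5,7} D(W)={6,7,8,9}: Y {3,4,5,6,9}->{3,4,5,6}; U {3,4,5,7}->{3,4,5}
So after constraint 3: D(Y)={3,4,5,6}, size = 4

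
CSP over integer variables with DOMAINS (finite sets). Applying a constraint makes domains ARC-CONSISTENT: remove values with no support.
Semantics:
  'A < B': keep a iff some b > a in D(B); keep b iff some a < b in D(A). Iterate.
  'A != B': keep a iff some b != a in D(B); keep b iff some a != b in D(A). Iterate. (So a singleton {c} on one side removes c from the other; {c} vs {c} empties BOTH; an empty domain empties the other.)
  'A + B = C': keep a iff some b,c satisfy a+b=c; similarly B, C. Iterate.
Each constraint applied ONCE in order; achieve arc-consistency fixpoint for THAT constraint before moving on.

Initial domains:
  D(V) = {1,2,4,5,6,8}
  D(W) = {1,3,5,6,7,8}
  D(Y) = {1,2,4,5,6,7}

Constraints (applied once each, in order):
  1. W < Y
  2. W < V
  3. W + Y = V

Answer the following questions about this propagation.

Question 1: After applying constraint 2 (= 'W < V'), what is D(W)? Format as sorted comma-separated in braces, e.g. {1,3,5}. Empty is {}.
Answer: {1,3,5,6}

Derivation:
Constraint 1 (W < Y) on D(W)={1,3,5,6,7,8} D(Y)={1,2,4,5,6,7}: W {1,3,5,6,7,8}->{1,3,5,6}; Y {1,2,4,5,6,7}->{2,4,5,6,7}
Constraint 2 (W < V) on D(W)={1,3,5,6} D(V)={1,2,4,5,6,8}: V {1,2,4,5,6,8}->{2,4,5,6,8}
So after constraint 2: D(W) = {1,3,5,6}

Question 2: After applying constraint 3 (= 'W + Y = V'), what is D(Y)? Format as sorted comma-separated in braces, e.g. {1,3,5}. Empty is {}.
Answer: {2,4,5,7}

Derivation:
Constraint 1 (W < Y) on D(W)={1,3,5,6,7,8} D(Y)={1,2,4,5,6,7}: W {1,3,5,6,7,8}->{1,3,5,6}; Y {1,2,4,5,6,7}->{2,4,5,6,7}
Constraint 2 (W < V) on D(W)={1,3,5,6} D(V)={1,2,4,5,6,8}: V {1,2,4,5,6,8}->{2,4,5,6,8}
Constraint 3 (W + Y = V) on D(W)={1,3,5,6} D(Y)={2,4,5,6,7} D(V)={2,4,5,6,8}: W {1,3,5,6}->{1,3,6}; Y {2,4,5,6,7}->{2,4,5,7}; V {2,4,5,6,8}->{5,6,8}
So after constraint 3: D(Y) = {2,4,5,7}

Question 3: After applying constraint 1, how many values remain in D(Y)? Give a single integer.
Constraint 1 (W < Y) on D(W)={1,3,5,6,7,8} D(Y)={1,2,4,5,6,7}: W {1,3,5,6,7,8}->{1,3,5,6}; Y {1,2,4,5,6,7}->{2,4,5,6,7}
So after constraint 1: D(Y)={2,4,5,6,7}, size = 5

Answer: 5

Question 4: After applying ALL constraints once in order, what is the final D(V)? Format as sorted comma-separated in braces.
Constraint 1 (W < Y) on D(W)={1,3,5,6,7,8} D(Y)={1,2,4,5,6,7}: W {1,3,5,6,7,8}->{1,3,5,6}; Y {1,2,4,5,6,7}->{2,4,5,6,7}
Constraint 2 (W < V) on D(W)={1,3,5,6} D(V)={1,2,4,5,6,8}: V {1,2,4,5,6,8}->{2,4,5,6,8}
Constraint 3 (W + Y = V) on D(W)={1,3,5,6} D(Y)={2,4,5,6,7} D(V)={2,4,5,6,8}: W {1,3,5,6}->{1,3,6}; Y {2,4,5,6,7}->{2,4,5,7}; V {2,4,5,6,8}->{5,6,8}
So after all 3 constraints: D(V) = {5,6,8}

Answer: {5,6,8}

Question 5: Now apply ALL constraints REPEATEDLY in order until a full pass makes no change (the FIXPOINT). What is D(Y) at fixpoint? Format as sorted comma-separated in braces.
Answer: {2,4,5,7}

Derivation:
pass 0 (initial): D(Y)={1,2,4,5,6,7}
pass 1: V {1,2,4,5,6,8}->{5,6,8}; W {1,3,5,6,7,8}->{1,3,6}; Y {1,2,4,5,6,7}->{2,4,5,7}
pass 2: no change
Fixpoint after 2 passes: D(Y) = {2,4,5,7}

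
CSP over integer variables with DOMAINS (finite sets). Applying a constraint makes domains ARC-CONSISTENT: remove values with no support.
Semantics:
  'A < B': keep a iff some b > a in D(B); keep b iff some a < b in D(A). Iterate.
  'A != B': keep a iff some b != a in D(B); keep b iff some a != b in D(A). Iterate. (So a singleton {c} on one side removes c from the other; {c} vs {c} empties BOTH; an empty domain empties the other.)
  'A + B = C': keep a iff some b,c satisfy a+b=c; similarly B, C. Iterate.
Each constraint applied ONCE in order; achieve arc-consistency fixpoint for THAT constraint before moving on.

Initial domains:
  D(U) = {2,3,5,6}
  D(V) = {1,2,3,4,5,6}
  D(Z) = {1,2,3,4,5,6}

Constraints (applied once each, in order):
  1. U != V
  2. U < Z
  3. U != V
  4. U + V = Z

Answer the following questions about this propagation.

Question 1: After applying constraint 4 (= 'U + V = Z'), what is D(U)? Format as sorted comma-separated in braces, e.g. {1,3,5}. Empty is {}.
Answer: {2,3,5}

Derivation:
Constraint 1 (U != V) on D(U)={2,3,5,6} D(V)={1,2,3,4,5,6}: no change
Constraint 2 (U < Z) on D(U)={2,3,5,6} D(Z)={1,2,3,4,5,6}: U {2,3,5,6}->{2,3,5}; Z {1,2,3,4,5,6}->{3,4,5,6}
Constraint 3 (U != V) on D(U)={2,3,5} D(V)={1,2,3,4,5,6}: no change
Constraint 4 (U + V = Z) on D(U)={2,3,5} D(V)={1,2,3,4,5,6} D(Z)={3,4,5,6}: V {1,2,3,4,5,6}->{1,2,3,4}
So after constraint 4: D(U) = {2,3,5}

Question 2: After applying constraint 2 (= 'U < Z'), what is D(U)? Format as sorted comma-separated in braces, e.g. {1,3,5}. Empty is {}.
Answer: {2,3,5}

Derivation:
Constraint 1 (U != V) on D(U)={2,3,5,6} D(V)={1,2,3,4,5,6}: no change
Constraint 2 (U < Z) on D(U)={2,3,5,6} D(Z)={1,2,3,4,5,6}: U {2,3,5,6}->{2,3,5}; Z {1,2,3,4,5,6}->{3,4,5,6}
So after constraint 2: D(U) = {2,3,5}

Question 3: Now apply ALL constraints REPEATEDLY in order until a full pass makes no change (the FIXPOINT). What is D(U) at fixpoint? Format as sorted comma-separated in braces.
Answer: {2,3,5}

Derivation:
pass 0 (initial): D(U)={2,3,5,6}
pass 1: U {2,3,5,6}->{2,3,5}; V {1,2,3,4,5,6}->{1,2,3,4}; Z {1,2,3,4,5,6}->{3,4,5,6}
pass 2: no change
Fixpoint after 2 passes: D(U) = {2,3,5}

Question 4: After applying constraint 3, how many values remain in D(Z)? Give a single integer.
Answer: 4

Derivation:
Constraint 1 (U != V) on D(U)={2,3,5,6} D(V)={1,2,3,4,5,6}: no change
Constraint 2 (U < Z) on D(U)={2,3,5,6} D(Z)={1,2,3,4,5,6}: U {2,3,5,6}->{2,3,5}; Z {1,2,3,4,5,6}->{3,4,5,6}
Constraint 3 (U != V) on D(U)={2,3,5} D(V)={1,2,3,4,5,6}: no change
So after constraint 3: D(Z)={3,4,5,6}, size = 4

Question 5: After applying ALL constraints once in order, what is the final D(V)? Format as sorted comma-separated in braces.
Constraint 1 (U != V) on D(U)={2,3,5,6} D(V)={1,2,3,4,5,6}: no change
Constraint 2 (U < Z) on D(U)={2,3,5,6} D(Z)={1,2,3,4,5,6}: U {2,3,5,6}->{2,3,5}; Z {1,2,3,4,5,6}->{3,4,5,6}
Constraint 3 (U != V) on D(U)={2,3,5} D(V)={1,2,3,4,5,6}: no change
Constraint 4 (U + V = Z) on D(U)={2,3,5} D(V)={1,2,3,4,5,6} D(Z)={3,4,5,6}: V {1,2,3,4,5,6}->{1,2,3,4}
So after all 4 constraints: D(V) = {1,2,3,4}

Answer: {1,2,3,4}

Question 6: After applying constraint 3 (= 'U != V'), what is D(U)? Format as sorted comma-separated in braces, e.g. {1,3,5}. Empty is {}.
Constraint 1 (U != V) on D(U)={2,3,5,6} D(V)={1,2,3,4,5,6}: no change
Constraint 2 (U < Z) on D(U)={2,3,5,6} D(Z)={1,2,3,4,5,6}: U {2,3,5,6}->{2,3,5}; Z {1,2,3,4,5,6}->{3,4,5,6}
Constraint 3 (U != V) on D(U)={2,3,5} D(V)={1,2,3,4,5,6}: no change
So after constraint 3: D(U) = {2,3,5}

Answer: {2,3,5}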